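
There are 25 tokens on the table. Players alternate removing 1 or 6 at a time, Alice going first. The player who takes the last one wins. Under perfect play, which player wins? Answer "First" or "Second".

Second

W/L table (W = player to move can force a win):
i:   0  1  2  3  4  5  6  7  8  9 10 11 12 13 14 15 16 17 18 19 20 21 22 23 24 25
     L  W  L  W  L  W  W  L  W  L  W  L  W  W  L  W  L  W  L  W  W  L  W  L  W  L
Position 25 is L, so the second player wins.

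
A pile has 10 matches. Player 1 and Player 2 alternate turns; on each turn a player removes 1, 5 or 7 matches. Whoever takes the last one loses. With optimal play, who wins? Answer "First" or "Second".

First

Compute winning (W) and losing (L) positions by backward induction:
i:   0  1  2  3  4  5  6  7  8  9 10
     W  L  W  L  W  L  W  L  W  L  W
Position 10 is W, so the first player wins.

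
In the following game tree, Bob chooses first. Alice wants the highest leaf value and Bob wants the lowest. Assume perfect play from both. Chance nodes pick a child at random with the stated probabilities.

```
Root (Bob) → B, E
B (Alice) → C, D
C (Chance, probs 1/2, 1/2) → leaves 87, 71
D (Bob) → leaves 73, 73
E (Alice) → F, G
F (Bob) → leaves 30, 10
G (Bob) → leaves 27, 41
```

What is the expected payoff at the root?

C (Chance): 1/2·87 + 1/2·71 = 79
D (Bob): min(73, 73) = 73
B (Alice): max(79, 73) = 79
F (Bob): min(30, 10) = 10
G (Bob): min(27, 41) = 27
E (Alice): max(10, 27) = 27
Root (Bob): min(79, 27) = 27

27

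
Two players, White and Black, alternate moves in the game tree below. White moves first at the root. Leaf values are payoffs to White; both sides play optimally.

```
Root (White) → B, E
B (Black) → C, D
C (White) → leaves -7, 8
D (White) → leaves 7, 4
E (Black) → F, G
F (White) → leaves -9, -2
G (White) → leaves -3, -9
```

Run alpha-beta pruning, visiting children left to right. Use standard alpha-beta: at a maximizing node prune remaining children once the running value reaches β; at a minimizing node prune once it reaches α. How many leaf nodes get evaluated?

6

C [α=-∞,β=+∞]: v=8
D [α=-∞,β=8]: v=7
B [α=-∞,β=+∞]: v=7
F [α=7,β=+∞]: v=-2
E [α=7,β=+∞]: v=-2 after child 1 ≤ α → α-cutoff, skip 1
Root [α=-∞,β=+∞]: v=7
Leaves evaluated: 6 of 8.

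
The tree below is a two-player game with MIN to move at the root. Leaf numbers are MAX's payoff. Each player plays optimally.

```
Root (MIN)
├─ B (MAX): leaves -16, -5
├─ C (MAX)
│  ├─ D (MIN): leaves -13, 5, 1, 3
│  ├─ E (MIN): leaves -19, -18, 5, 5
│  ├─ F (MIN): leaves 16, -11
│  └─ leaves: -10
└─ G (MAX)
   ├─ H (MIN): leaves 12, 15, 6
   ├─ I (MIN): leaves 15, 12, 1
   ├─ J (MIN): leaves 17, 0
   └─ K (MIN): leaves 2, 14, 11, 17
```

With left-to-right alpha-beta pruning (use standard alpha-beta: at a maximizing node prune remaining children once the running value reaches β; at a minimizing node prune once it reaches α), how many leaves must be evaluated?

13

B [α=-∞,β=+∞]: v=-5
D [α=-∞,β=-5]: v=-13
E [α=-13,β=-5]: v=-19 after child 1 ≤ α → α-cutoff, skip 3
F [α=-13,β=-5]: v=-11
C [α=-∞,β=-5]: v=-10
H [α=-∞,β=-10]: v=6
G [α=-∞,β=-10]: v=6 after child 1 ≥ β → β-cutoff, skip 3
Root [α=-∞,β=+∞]: v=-10
Leaves evaluated: 13 of 25.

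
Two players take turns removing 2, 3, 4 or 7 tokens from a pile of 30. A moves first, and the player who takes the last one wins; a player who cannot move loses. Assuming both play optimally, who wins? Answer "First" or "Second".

Compute winning (W) and losing (L) positions by backward induction:
i:   0  1  2  3  4  5  6  7  8  9 10 11 12 13 14 15 16 17 18 19 20 21 22 23 24 25 26 27 28 29 30
     L  L  W  W  W  W  L  W  W  W  W  L  L  W  W  W  W  L  W  W  W  W  L  L  W  W  W  W  L  W  W
Position 30 is W, so the first player wins.

First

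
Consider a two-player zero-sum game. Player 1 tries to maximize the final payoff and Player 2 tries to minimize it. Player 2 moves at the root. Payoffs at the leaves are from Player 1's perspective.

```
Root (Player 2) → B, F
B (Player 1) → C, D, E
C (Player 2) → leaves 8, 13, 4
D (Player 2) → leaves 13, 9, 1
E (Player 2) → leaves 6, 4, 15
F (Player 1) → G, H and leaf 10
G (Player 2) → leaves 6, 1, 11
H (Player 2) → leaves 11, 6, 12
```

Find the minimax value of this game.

C (Player 2): min(8, 13, 4) = 4
D (Player 2): min(13, 9, 1) = 1
E (Player 2): min(6, 4, 15) = 4
B (Player 1): max(4, 1, 4) = 4
G (Player 2): min(6, 1, 11) = 1
H (Player 2): min(11, 6, 12) = 6
F (Player 1): max(1, 6, 10) = 10
Root (Player 2): min(4, 10) = 4

4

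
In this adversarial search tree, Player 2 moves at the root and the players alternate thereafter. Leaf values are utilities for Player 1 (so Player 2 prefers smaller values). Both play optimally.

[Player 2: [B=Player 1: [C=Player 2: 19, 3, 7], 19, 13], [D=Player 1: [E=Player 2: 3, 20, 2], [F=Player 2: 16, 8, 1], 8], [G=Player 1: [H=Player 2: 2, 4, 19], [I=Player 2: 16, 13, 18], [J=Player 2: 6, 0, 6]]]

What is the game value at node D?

E: min(3, 20, 2) = 2
F: min(16, 8, 1) = 1
D: max(2, 1, 8) = 8

8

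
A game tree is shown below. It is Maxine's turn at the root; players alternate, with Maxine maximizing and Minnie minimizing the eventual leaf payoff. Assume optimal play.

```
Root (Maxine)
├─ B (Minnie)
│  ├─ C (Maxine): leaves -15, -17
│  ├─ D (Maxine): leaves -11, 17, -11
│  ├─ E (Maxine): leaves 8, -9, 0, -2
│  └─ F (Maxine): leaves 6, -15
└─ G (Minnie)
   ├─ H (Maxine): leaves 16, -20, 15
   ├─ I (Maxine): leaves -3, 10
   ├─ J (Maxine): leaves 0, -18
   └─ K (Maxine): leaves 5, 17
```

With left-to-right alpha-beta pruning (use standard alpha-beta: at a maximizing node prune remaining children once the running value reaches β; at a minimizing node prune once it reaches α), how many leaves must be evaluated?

13

C [α=-∞,β=+∞]: v=-15
D [α=-∞,β=-15]: v=-11 after child 1 ≥ β → β-cutoff, skip 2
E [α=-∞,β=-15]: v=8 after child 1 ≥ β → β-cutoff, skip 3
F [α=-∞,β=-15]: v=6 after child 1 ≥ β → β-cutoff, skip 1
B [α=-∞,β=+∞]: v=-15
H [α=-15,β=+∞]: v=16
I [α=-15,β=16]: v=10
J [α=-15,β=10]: v=0
K [α=-15,β=0]: v=5 after child 1 ≥ β → β-cutoff, skip 1
G [α=-15,β=+∞]: v=0
Root [α=-∞,β=+∞]: v=0
Leaves evaluated: 13 of 20.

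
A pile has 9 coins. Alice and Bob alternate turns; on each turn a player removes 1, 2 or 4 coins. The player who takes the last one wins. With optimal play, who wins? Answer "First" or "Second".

Second

Positions where the player to move wins (W) vs loses (L):
i:   0  1  2  3  4  5  6  7  8  9
     L  W  W  L  W  W  L  W  W  L
Position 9 is L, so the second player wins.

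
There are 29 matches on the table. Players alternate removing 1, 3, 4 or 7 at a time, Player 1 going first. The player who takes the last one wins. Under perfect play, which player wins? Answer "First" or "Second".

Mark each pile size as W (mover wins) or L (mover loses):
i:   0  1  2  3  4  5  6  7  8  9 10 11 12 13 14 15 16 17 18 19 20 21 22 23 24 25 26 27 28 29
     L  W  L  W  W  W  W  W  L  W  L  W  W  W  W  W  L  W  L  W  W  W  W  W  L  W  L  W  W  W
Position 29 is W, so the first player wins.

First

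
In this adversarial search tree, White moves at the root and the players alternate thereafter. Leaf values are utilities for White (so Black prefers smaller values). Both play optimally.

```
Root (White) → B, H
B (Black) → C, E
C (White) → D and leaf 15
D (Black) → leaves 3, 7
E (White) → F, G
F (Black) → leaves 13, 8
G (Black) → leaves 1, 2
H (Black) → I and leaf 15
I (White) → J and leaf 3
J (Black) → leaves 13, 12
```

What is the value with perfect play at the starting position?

D (Black): min(3, 7) = 3
C (White): max(3, 15) = 15
F (Black): min(13, 8) = 8
G (Black): min(1, 2) = 1
E (White): max(8, 1) = 8
B (Black): min(15, 8) = 8
J (Black): min(13, 12) = 12
I (White): max(12, 3) = 12
H (Black): min(12, 15) = 12
Root (White): max(8, 12) = 12

12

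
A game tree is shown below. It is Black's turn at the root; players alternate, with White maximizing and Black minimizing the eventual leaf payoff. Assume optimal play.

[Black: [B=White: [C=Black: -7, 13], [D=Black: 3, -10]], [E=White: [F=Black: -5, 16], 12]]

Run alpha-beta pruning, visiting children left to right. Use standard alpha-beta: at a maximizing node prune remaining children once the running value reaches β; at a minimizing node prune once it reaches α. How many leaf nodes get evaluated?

6

C [α=-∞,β=+∞]: v=-7
D [α=-7,β=+∞]: v=-10
B [α=-∞,β=+∞]: v=-7
F [α=-∞,β=-7]: v=-5
E [α=-∞,β=-7]: v=-5 after child 1 ≥ β → β-cutoff, skip 1
Root [α=-∞,β=+∞]: v=-7
Leaves evaluated: 6 of 7.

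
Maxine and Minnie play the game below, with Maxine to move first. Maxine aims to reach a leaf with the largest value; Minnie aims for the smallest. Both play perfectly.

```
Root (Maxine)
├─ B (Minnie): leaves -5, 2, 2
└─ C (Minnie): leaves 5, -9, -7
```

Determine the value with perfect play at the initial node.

-5

B (Minnie): min(-5, 2, 2) = -5
C (Minnie): min(5, -9, -7) = -9
Root (Maxine): max(-5, -9) = -5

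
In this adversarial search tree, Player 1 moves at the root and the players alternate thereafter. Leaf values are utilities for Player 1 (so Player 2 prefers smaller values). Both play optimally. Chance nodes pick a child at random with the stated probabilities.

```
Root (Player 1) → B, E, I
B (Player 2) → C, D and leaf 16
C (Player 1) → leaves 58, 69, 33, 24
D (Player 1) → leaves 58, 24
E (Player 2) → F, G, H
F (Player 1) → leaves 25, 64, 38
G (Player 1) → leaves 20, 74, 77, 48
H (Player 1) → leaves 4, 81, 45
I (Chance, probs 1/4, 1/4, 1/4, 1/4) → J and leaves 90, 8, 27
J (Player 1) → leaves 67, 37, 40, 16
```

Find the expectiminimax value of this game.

C (Player 1): max(58, 69, 33, 24) = 69
D (Player 1): max(58, 24) = 58
B (Player 2): min(69, 58, 16) = 16
F (Player 1): max(25, 64, 38) = 64
G (Player 1): max(20, 74, 77, 48) = 77
H (Player 1): max(4, 81, 45) = 81
E (Player 2): min(64, 77, 81) = 64
J (Player 1): max(67, 37, 40, 16) = 67
I (Chance): 1/4·67 + 1/4·90 + 1/4·8 + 1/4·27 = 48
Root (Player 1): max(16, 64, 48) = 64

64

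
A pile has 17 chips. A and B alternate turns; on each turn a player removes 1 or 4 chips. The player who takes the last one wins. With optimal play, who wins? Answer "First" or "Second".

W/L table (W = player to move can force a win):
i:   0  1  2  3  4  5  6  7  8  9 10 11 12 13 14 15 16 17
     L  W  L  W  W  L  W  L  W  W  L  W  L  W  W  L  W  L
Position 17 is L, so the second player wins.

Second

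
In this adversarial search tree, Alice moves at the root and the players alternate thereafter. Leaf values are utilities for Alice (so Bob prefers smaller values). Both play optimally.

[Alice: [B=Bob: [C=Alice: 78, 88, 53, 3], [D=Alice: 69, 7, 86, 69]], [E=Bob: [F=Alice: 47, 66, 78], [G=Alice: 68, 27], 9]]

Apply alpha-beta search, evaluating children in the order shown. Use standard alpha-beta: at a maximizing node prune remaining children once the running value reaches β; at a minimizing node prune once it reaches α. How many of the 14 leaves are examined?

C [α=-∞,β=+∞]: v=88
D [α=-∞,β=88]: v=86
B [α=-∞,β=+∞]: v=86
F [α=86,β=+∞]: v=78
E [α=86,β=+∞]: v=78 after child 1 ≤ α → α-cutoff, skip 2
Root [α=-∞,β=+∞]: v=86
Leaves evaluated: 11 of 14.

11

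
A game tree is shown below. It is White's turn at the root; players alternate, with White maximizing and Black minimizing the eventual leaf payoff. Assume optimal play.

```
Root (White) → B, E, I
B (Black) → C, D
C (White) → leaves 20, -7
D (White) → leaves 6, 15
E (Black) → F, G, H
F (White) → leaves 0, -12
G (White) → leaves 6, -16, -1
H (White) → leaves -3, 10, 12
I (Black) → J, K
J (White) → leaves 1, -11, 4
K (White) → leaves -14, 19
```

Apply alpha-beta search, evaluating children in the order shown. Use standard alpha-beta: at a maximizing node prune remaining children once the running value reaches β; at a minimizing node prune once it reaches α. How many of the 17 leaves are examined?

9

C [α=-∞,β=+∞]: v=20
D [α=-∞,β=20]: v=15
B [α=-∞,β=+∞]: v=15
F [α=15,β=+∞]: v=0
E [α=15,β=+∞]: v=0 after child 1 ≤ α → α-cutoff, skip 2
J [α=15,β=+∞]: v=4
I [α=15,β=+∞]: v=4 after child 1 ≤ α → α-cutoff, skip 1
Root [α=-∞,β=+∞]: v=15
Leaves evaluated: 9 of 17.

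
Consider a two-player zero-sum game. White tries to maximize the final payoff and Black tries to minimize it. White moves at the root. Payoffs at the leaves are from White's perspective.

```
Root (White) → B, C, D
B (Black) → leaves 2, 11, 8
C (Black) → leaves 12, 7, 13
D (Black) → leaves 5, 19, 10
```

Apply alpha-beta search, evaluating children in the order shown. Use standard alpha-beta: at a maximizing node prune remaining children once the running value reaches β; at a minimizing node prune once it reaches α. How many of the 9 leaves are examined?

B [α=-∞,β=+∞]: v=2
C [α=2,β=+∞]: v=7
D [α=7,β=+∞]: v=5 after child 1 ≤ α → α-cutoff, skip 2
Root [α=-∞,β=+∞]: v=7
Leaves evaluated: 7 of 9.

7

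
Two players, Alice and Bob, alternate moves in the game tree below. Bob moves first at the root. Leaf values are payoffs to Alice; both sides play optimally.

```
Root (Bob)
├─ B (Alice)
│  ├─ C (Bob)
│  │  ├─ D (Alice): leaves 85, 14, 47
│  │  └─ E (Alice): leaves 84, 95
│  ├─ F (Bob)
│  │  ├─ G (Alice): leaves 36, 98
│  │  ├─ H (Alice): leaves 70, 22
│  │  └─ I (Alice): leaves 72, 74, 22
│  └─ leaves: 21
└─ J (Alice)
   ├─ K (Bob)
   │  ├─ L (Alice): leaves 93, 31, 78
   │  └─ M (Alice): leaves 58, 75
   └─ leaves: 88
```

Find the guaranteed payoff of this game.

85

D (Alice): max(85, 14, 47) = 85
E (Alice): max(84, 95) = 95
C (Bob): min(85, 95) = 85
G (Alice): max(36, 98) = 98
H (Alice): max(70, 22) = 70
I (Alice): max(72, 74, 22) = 74
F (Bob): min(98, 70, 74) = 70
B (Alice): max(85, 70, 21) = 85
L (Alice): max(93, 31, 78) = 93
M (Alice): max(58, 75) = 75
K (Bob): min(93, 75) = 75
J (Alice): max(75, 88) = 88
Root (Bob): min(85, 88) = 85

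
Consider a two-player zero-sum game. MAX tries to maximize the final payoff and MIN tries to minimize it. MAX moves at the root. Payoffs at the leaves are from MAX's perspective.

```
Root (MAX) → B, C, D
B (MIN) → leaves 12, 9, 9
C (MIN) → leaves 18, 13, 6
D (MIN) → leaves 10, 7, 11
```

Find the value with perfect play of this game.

9

B (MIN): min(12, 9, 9) = 9
C (MIN): min(18, 13, 6) = 6
D (MIN): min(10, 7, 11) = 7
Root (MAX): max(9, 6, 7) = 9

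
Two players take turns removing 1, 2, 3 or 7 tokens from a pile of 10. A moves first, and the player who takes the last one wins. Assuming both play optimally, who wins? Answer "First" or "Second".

First

W/L table (W = player to move can force a win):
i:   0  1  2  3  4  5  6  7  8  9 10
     L  W  W  W  L  W  W  W  L  W  W
Position 10 is W, so the first player wins.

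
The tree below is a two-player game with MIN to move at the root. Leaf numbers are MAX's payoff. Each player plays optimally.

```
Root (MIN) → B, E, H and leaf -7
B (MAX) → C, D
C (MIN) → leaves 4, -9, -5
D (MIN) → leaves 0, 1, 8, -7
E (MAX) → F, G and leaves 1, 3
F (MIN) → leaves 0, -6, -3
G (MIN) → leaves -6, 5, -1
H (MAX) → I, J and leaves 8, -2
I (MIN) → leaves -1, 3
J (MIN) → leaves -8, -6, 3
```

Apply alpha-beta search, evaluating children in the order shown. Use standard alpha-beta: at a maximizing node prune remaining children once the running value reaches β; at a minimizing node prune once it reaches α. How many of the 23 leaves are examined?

13

C [α=-∞,β=+∞]: v=-9
D [α=-9,β=+∞]: v=-7
B [α=-∞,β=+∞]: v=-7
F [α=-∞,β=-7]: v=-6
E [α=-∞,β=-7]: v=-6 after child 1 ≥ β → β-cutoff, skip 3
I [α=-∞,β=-7]: v=-1
H [α=-∞,β=-7]: v=-1 after child 1 ≥ β → β-cutoff, skip 3
Root [α=-∞,β=+∞]: v=-7
Leaves evaluated: 13 of 23.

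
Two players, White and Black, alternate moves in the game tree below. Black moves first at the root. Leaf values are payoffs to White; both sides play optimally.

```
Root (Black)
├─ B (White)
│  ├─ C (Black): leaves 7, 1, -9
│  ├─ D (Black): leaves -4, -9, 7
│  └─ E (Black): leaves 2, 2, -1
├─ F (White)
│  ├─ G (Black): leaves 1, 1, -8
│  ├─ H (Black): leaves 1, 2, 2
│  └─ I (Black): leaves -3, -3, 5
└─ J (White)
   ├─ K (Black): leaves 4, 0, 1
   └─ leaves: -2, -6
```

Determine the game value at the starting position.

C (Black): min(7, 1, -9) = -9
D (Black): min(-4, -9, 7) = -9
E (Black): min(2, 2, -1) = -1
B (White): max(-9, -9, -1) = -1
G (Black): min(1, 1, -8) = -8
H (Black): min(1, 2, 2) = 1
I (Black): min(-3, -3, 5) = -3
F (White): max(-8, 1, -3) = 1
K (Black): min(4, 0, 1) = 0
J (White): max(0, -2, -6) = 0
Root (Black): min(-1, 1, 0) = -1

-1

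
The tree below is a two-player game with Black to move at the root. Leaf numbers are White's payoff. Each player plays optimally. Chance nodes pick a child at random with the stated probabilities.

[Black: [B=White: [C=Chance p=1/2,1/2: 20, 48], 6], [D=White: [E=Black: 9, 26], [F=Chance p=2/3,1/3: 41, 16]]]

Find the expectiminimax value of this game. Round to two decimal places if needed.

C (Chance): 1/2·20 + 1/2·48 = 34
B (White): max(34, 6) = 34
E (Black): min(9, 26) = 9
F (Chance): 2/3·41 + 1/3·16 = 32.67
D (White): max(9, 32.67) = 32.67
Root (Black): min(34, 32.67) = 32.67

32.67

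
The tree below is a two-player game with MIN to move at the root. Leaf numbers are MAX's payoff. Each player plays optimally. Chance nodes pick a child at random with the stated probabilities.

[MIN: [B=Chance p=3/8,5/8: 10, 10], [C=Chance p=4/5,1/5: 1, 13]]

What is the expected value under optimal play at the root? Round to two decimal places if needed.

3.4

B (Chance): 3/8·10 + 5/8·10 = 10
C (Chance): 4/5·1 + 1/5·13 = 3.4
Root (MIN): min(10, 3.4) = 3.4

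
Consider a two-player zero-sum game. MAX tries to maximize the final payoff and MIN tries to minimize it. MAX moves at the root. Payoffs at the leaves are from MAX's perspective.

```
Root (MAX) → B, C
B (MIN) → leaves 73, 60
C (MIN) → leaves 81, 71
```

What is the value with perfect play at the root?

B (MIN): min(73, 60) = 60
C (MIN): min(81, 71) = 71
Root (MAX): max(60, 71) = 71

71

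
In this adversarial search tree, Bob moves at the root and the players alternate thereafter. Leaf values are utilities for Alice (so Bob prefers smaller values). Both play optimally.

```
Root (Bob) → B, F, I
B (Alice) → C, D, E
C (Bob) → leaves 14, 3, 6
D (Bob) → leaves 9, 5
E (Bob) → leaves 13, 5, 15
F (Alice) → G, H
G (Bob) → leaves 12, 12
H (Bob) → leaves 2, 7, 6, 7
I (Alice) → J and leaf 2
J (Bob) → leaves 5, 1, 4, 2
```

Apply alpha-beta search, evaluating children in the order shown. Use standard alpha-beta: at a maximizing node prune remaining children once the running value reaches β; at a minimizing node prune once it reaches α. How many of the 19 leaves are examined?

14

C [α=-∞,β=+∞]: v=3
D [α=3,β=+∞]: v=5
E [α=5,β=+∞]: v=5 after child 2 ≤ α → α-cutoff, skip 1
B [α=-∞,β=+∞]: v=5
G [α=-∞,β=5]: v=12
F [α=-∞,β=5]: v=12 after child 1 ≥ β → β-cutoff, skip 1
J [α=-∞,β=5]: v=1
I [α=-∞,β=5]: v=2
Root [α=-∞,β=+∞]: v=2
Leaves evaluated: 14 of 19.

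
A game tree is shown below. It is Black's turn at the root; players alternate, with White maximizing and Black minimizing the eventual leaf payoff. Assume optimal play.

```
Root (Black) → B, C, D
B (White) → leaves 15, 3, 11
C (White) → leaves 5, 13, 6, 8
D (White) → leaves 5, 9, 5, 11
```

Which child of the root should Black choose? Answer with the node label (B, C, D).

D

B (White): max(15, 3, 11) = 15
C (White): max(5, 13, 6, 8) = 13
D (White): max(5, 9, 5, 11) = 11
Root (Black): min(15, 13, 11) = 11
Black picks the child with the lowest value: D (value 11).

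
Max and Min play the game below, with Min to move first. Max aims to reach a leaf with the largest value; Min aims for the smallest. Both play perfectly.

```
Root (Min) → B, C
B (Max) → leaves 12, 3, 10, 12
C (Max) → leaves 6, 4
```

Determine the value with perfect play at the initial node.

6

B (Max): max(12, 3, 10, 12) = 12
C (Max): max(6, 4) = 6
Root (Min): min(12, 6) = 6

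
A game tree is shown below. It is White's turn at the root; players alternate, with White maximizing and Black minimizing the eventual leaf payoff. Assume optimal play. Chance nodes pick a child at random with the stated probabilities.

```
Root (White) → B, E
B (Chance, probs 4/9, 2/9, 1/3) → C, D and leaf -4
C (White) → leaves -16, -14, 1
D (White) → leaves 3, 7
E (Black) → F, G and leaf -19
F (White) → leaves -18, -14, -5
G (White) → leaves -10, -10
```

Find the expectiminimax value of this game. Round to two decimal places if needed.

C (White): max(-16, -14, 1) = 1
D (White): max(3, 7) = 7
B (Chance): 4/9·1 + 2/9·7 + 1/3·-4 = 0.67
F (White): max(-18, -14, -5) = -5
G (White): max(-10, -10) = -10
E (Black): min(-5, -10, -19) = -19
Root (White): max(0.67, -19) = 0.67

0.67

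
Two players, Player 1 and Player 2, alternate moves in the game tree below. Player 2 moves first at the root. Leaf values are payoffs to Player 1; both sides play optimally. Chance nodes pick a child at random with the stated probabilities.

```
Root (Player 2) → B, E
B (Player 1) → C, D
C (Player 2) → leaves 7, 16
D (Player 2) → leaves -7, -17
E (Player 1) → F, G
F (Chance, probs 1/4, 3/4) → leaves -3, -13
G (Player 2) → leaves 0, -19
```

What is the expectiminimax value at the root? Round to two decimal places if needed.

-10.5

C (Player 2): min(7, 16) = 7
D (Player 2): min(-7, -17) = -17
B (Player 1): max(7, -17) = 7
F (Chance): 1/4·-3 + 3/4·-13 = -10.5
G (Player 2): min(0, -19) = -19
E (Player 1): max(-10.5, -19) = -10.5
Root (Player 2): min(7, -10.5) = -10.5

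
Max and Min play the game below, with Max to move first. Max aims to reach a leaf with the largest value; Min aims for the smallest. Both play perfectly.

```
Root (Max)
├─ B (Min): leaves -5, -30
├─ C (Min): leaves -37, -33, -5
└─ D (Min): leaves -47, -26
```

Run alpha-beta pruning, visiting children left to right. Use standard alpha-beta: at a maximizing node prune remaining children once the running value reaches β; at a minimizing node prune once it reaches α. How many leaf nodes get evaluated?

4

B [α=-∞,β=+∞]: v=-30
C [α=-30,β=+∞]: v=-37 after child 1 ≤ α → α-cutoff, skip 2
D [α=-30,β=+∞]: v=-47 after child 1 ≤ α → α-cutoff, skip 1
Root [α=-∞,β=+∞]: v=-30
Leaves evaluated: 4 of 7.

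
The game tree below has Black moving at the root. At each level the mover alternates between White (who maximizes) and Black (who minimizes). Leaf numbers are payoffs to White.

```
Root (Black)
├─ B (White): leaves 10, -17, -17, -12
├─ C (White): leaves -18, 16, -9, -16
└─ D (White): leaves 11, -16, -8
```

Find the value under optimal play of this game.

B (White): max(10, -17, -17, -12) = 10
C (White): max(-18, 16, -9, -16) = 16
D (White): max(11, -16, -8) = 11
Root (Black): min(10, 16, 11) = 10

10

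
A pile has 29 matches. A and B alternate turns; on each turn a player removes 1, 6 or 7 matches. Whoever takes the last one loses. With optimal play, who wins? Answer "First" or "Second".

Second

Positions where the player to move wins (W) vs loses (L):
i:   0  1  2  3  4  5  6  7  8  9 10 11 12 13 14 15 16 17 18 19 20 21 22 23 24 25 26 27 28 29
     W  L  W  L  W  L  W  W  W  W  W  W  W  L  W  L  W  L  W  W  W  W  W  W  W  L  W  L  W  L
Position 29 is L, so the second player wins.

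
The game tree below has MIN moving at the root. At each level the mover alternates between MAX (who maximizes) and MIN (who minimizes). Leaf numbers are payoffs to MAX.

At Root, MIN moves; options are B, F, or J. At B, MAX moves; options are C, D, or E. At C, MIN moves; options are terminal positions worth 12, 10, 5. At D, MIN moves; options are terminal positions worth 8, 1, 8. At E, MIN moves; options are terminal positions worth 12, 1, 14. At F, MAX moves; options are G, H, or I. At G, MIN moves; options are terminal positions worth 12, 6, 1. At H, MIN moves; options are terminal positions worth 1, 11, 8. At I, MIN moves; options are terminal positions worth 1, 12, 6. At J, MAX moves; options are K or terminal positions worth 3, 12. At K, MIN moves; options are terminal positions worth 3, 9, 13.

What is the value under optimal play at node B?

5

C: min(12, 10, 5) = 5
D: min(8, 1, 8) = 1
E: min(12, 1, 14) = 1
B: max(5, 1, 1) = 5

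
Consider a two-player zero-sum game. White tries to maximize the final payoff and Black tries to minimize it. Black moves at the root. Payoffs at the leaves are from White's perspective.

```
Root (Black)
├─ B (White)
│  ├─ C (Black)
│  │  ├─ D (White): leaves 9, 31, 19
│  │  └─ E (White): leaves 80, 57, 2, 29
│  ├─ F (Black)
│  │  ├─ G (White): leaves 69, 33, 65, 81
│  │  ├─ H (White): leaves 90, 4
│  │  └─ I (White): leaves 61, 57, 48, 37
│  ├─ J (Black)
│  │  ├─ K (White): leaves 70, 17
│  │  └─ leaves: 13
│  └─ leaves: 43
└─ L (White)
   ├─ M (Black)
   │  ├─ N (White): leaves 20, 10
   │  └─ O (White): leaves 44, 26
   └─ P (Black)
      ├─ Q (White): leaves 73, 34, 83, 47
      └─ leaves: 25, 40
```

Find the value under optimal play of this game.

25

D (White): max(9, 31, 19) = 31
E (White): max(80, 57, 2, 29) = 80
C (Black): min(31, 80) = 31
G (White): max(69, 33, 65, 81) = 81
H (White): max(90, 4) = 90
I (White): max(61, 57, 48, 37) = 61
F (Black): min(81, 90, 61) = 61
K (White): max(70, 17) = 70
J (Black): min(70, 13) = 13
B (White): max(31, 61, 13, 43) = 61
N (White): max(20, 10) = 20
O (White): max(44, 26) = 44
M (Black): min(20, 44) = 20
Q (White): max(73, 34, 83, 47) = 83
P (Black): min(83, 25, 40) = 25
L (White): max(20, 25) = 25
Root (Black): min(61, 25) = 25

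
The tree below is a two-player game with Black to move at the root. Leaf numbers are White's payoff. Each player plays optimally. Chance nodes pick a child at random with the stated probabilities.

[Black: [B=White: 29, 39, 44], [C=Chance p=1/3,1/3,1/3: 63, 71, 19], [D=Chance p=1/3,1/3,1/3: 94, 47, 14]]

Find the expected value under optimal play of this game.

44

B (White): max(29, 39, 44) = 44
C (Chance): 1/3·63 + 1/3·71 + 1/3·19 = 51
D (Chance): 1/3·94 + 1/3·47 + 1/3·14 = 51.67
Root (Black): min(44, 51, 51.67) = 44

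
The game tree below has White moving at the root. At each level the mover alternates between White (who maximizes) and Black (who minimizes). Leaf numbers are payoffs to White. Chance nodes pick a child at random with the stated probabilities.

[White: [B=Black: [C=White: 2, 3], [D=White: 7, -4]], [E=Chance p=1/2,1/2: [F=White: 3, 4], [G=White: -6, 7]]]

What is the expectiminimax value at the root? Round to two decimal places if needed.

C (White): max(2, 3) = 3
D (White): max(7, -4) = 7
B (Black): min(3, 7) = 3
F (White): max(3, 4) = 4
G (White): max(-6, 7) = 7
E (Chance): 1/2·4 + 1/2·7 = 5.5
Root (White): max(3, 5.5) = 5.5

5.5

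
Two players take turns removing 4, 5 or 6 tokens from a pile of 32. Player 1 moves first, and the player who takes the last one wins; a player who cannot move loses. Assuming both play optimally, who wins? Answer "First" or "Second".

Second

W/L table (W = player to move can force a win):
i:   0  1  2  3  4  5  6  7  8  9 10 11 12 13 14 15 16 17 18 19 20 21 22 23 24 25 26 27 28 29 30 31 32
     L  L  L  L  W  W  W  W  W  W  L  L  L  L  W  W  W  W  W  W  L  L  L  L  W  W  W  W  W  W  L  L  L
Position 32 is L, so the second player wins.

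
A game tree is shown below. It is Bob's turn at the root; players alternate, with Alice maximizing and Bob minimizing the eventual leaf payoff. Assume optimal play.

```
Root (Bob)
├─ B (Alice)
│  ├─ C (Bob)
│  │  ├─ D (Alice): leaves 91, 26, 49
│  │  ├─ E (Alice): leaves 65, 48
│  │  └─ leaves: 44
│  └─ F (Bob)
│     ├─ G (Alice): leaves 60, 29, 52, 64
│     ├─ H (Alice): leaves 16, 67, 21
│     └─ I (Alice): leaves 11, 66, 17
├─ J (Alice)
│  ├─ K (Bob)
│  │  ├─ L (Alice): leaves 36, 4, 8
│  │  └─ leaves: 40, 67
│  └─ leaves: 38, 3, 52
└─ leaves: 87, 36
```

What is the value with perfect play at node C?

D: max(91, 26, 49) = 91
E: max(65, 48) = 65
C: min(91, 65, 44) = 44

44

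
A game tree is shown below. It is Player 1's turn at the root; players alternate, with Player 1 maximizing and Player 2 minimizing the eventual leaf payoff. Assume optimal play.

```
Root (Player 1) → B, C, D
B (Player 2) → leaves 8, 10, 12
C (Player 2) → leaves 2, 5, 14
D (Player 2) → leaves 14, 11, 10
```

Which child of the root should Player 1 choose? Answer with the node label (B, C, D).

B (Player 2): min(8, 10, 12) = 8
C (Player 2): min(2, 5, 14) = 2
D (Player 2): min(14, 11, 10) = 10
Root (Player 1): max(8, 2, 10) = 10
Player 1 picks the child with the highest value: D (value 10).

D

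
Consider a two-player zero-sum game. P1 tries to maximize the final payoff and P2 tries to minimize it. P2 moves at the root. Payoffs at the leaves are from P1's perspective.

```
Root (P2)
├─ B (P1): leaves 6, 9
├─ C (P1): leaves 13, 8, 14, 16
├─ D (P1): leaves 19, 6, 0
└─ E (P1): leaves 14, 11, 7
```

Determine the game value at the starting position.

B (P1): max(6, 9) = 9
C (P1): max(13, 8, 14, 16) = 16
D (P1): max(19, 6, 0) = 19
E (P1): max(14, 11, 7) = 14
Root (P2): min(9, 16, 19, 14) = 9

9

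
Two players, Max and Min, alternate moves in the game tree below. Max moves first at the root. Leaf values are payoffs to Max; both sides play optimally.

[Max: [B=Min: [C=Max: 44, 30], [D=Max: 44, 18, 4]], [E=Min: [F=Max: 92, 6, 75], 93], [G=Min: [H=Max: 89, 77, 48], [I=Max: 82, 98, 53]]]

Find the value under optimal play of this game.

C (Max): max(44, 30) = 44
D (Max): max(44, 18, 4) = 44
B (Min): min(44, 44) = 44
F (Max): max(92, 6, 75) = 92
E (Min): min(92, 93) = 92
H (Max): max(89, 77, 48) = 89
I (Max): max(82, 98, 53) = 98
G (Min): min(89, 98) = 89
Root (Max): max(44, 92, 89) = 92

92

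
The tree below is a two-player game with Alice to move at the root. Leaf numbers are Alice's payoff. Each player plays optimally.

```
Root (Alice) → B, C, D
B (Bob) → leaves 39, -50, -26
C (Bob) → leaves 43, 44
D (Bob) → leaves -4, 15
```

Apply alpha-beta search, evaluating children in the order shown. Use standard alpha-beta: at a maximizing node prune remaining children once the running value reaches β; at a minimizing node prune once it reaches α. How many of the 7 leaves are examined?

B [α=-∞,β=+∞]: v=-50
C [α=-50,β=+∞]: v=43
D [α=43,β=+∞]: v=-4 after child 1 ≤ α → α-cutoff, skip 1
Root [α=-∞,β=+∞]: v=43
Leaves evaluated: 6 of 7.

6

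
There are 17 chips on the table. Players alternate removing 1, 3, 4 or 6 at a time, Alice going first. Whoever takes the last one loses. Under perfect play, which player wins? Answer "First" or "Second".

Positions where the player to move wins (W) vs loses (L):
i:   0  1  2  3  4  5  6  7  8  9 10 11 12 13 14 15 16 17
     W  L  W  L  W  W  W  W  L  W  L  W  W  W  W  L  W  L
Position 17 is L, so the second player wins.

Second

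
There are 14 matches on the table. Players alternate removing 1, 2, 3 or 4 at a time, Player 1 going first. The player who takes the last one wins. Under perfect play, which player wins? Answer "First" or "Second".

W/L table (W = player to move can force a win):
i:   0  1  2  3  4  5  6  7  8  9 10 11 12 13 14
     L  W  W  W  W  L  W  W  W  W  L  W  W  W  W
Position 14 is W, so the first player wins.

First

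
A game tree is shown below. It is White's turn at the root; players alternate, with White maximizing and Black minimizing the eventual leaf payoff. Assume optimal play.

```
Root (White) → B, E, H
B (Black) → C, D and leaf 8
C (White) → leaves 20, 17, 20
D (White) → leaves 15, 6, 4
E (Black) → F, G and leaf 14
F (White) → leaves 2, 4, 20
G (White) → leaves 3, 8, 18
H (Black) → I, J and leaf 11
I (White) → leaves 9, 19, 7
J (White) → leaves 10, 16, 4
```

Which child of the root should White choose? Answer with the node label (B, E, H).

C (White): max(20, 17, 20) = 20
D (White): max(15, 6, 4) = 15
B (Black): min(20, 15, 8) = 8
F (White): max(2, 4, 20) = 20
G (White): max(3, 8, 18) = 18
E (Black): min(20, 18, 14) = 14
I (White): max(9, 19, 7) = 19
J (White): max(10, 16, 4) = 16
H (Black): min(19, 16, 11) = 11
Root (White): max(8, 14, 11) = 14
White picks the child with the highest value: E (value 14).

E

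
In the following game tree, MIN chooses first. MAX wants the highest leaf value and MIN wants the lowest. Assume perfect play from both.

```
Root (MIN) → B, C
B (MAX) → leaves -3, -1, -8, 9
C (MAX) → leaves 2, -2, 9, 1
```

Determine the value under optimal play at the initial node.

B (MAX): max(-3, -1, -8, 9) = 9
C (MAX): max(2, -2, 9, 1) = 9
Root (MIN): min(9, 9) = 9

9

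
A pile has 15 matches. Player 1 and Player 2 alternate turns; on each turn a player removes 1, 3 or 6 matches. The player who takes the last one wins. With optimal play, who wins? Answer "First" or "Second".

Compute winning (W) and losing (L) positions by backward induction:
i:   0  1  2  3  4  5  6  7  8  9 10 11 12 13 14 15
     L  W  L  W  L  W  W  W  W  L  W  L  W  L  W  W
Position 15 is W, so the first player wins.

First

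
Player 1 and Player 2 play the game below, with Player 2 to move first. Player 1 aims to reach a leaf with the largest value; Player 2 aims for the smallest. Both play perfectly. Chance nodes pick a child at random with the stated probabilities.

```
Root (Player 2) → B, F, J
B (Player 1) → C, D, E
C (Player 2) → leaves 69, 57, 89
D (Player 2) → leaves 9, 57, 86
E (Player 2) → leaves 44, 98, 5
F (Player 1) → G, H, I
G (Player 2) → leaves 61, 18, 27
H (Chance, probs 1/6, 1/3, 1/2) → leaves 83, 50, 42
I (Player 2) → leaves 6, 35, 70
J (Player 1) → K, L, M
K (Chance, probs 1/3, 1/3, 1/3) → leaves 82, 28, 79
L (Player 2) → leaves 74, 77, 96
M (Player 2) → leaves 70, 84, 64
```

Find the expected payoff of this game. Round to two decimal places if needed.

C (Player 2): min(69, 57, 89) = 57
D (Player 2): min(9, 57, 86) = 9
E (Player 2): min(44, 98, 5) = 5
B (Player 1): max(57, 9, 5) = 57
G (Player 2): min(61, 18, 27) = 18
H (Chance): 1/6·83 + 1/3·50 + 1/2·42 = 51.5
I (Player 2): min(6, 35, 70) = 6
F (Player 1): max(18, 51.5, 6) = 51.5
K (Chance): 1/3·82 + 1/3·28 + 1/3·79 = 63
L (Player 2): min(74, 77, 96) = 74
M (Player 2): min(70, 84, 64) = 64
J (Player 1): max(63, 74, 64) = 74
Root (Player 2): min(57, 51.5, 74) = 51.5

51.5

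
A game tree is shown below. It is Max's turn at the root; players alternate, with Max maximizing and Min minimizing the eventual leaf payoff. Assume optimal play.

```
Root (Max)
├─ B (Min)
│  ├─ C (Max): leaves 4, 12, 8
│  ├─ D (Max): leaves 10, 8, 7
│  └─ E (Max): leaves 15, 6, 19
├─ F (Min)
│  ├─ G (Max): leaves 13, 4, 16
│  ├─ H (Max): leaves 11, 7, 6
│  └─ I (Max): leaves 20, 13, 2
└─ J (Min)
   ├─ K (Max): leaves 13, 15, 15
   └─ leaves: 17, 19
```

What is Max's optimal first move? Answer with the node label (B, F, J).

C (Max): max(4, 12, 8) = 12
D (Max): max(10, 8, 7) = 10
E (Max): max(15, 6, 19) = 19
B (Min): min(12, 10, 19) = 10
G (Max): max(13, 4, 16) = 16
H (Max): max(11, 7, 6) = 11
I (Max): max(20, 13, 2) = 20
F (Min): min(16, 11, 20) = 11
K (Max): max(13, 15, 15) = 15
J (Min): min(15, 17, 19) = 15
Root (Max): max(10, 11, 15) = 15
Max picks the child with the highest value: J (value 15).

J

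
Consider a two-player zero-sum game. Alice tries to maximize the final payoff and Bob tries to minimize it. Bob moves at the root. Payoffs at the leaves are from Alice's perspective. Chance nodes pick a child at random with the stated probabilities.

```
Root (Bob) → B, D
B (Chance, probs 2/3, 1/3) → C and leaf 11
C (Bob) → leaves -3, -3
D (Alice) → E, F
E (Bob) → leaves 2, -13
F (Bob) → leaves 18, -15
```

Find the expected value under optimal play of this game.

-13

C (Bob): min(-3, -3) = -3
B (Chance): 2/3·-3 + 1/3·11 = 1.67
E (Bob): min(2, -13) = -13
F (Bob): min(18, -15) = -15
D (Alice): max(-13, -15) = -13
Root (Bob): min(1.67, -13) = -13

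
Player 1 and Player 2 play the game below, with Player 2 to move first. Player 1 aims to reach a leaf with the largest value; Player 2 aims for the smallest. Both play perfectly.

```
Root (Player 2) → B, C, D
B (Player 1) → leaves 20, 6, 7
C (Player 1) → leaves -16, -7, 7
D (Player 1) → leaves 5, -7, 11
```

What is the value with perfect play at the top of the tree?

7

B (Player 1): max(20, 6, 7) = 20
C (Player 1): max(-16, -7, 7) = 7
D (Player 1): max(5, -7, 11) = 11
Root (Player 2): min(20, 7, 11) = 7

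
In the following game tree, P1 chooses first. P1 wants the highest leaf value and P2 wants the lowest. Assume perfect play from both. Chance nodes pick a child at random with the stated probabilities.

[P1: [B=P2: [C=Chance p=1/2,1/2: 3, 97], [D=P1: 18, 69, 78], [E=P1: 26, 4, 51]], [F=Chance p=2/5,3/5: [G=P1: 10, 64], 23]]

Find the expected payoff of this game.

50

C (Chance): 1/2·3 + 1/2·97 = 50
D (P1): max(18, 69, 78) = 78
E (P1): max(26, 4, 51) = 51
B (P2): min(50, 78, 51) = 50
G (P1): max(10, 64) = 64
F (Chance): 2/5·64 + 3/5·23 = 39.4
Root (P1): max(50, 39.4) = 50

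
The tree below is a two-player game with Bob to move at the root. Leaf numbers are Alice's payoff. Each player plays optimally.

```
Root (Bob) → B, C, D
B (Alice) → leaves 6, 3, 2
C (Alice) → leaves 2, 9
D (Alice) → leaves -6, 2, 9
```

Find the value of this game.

B (Alice): max(6, 3, 2) = 6
C (Alice): max(2, 9) = 9
D (Alice): max(-6, 2, 9) = 9
Root (Bob): min(6, 9, 9) = 6

6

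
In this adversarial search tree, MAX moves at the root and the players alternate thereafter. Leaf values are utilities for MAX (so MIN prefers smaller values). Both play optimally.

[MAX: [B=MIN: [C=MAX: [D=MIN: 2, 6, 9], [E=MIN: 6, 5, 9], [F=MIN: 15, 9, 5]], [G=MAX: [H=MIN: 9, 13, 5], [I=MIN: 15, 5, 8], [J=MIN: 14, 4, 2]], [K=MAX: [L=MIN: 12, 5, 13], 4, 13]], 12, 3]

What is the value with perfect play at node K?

L: min(12, 5, 13) = 5
K: max(5, 4, 13) = 13

13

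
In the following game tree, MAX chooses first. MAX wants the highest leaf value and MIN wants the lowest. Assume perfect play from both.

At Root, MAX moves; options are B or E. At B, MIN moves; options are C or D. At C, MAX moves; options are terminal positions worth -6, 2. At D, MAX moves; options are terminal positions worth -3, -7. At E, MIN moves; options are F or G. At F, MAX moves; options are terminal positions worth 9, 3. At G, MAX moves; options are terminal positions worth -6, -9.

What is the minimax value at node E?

F: max(9, 3) = 9
G: max(-6, -9) = -6
E: min(9, -6) = -6

-6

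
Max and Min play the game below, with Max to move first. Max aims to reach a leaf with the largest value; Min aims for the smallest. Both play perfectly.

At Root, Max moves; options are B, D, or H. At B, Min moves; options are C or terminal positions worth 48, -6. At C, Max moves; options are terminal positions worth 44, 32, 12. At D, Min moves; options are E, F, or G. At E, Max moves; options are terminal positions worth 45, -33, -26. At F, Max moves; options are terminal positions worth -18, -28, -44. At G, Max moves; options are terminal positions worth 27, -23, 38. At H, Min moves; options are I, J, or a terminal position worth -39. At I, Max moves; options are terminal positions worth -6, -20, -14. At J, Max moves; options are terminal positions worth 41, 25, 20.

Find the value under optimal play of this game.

-6

C (Max): max(44, 32, 12) = 44
B (Min): min(44, 48, -6) = -6
E (Max): max(45, -33, -26) = 45
F (Max): max(-18, -28, -44) = -18
G (Max): max(27, -23, 38) = 38
D (Min): min(45, -18, 38) = -18
I (Max): max(-6, -20, -14) = -6
J (Max): max(41, 25, 20) = 41
H (Min): min(-6, 41, -39) = -39
Root (Max): max(-6, -18, -39) = -6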